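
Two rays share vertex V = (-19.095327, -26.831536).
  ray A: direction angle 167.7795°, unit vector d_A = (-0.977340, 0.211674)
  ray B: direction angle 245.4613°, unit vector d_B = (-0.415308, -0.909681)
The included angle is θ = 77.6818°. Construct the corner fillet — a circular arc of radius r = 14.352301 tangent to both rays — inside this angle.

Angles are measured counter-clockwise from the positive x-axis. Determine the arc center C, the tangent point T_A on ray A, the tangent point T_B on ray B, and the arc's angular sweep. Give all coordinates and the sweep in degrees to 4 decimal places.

bisector direction at 206.6204° = (-0.893995,-0.448077)
center distance |VC| = r/sin(θ/2) = 14.352301/sin(38.8409°) = 22.884593
C = V + |VC|·bis = (-39.5540,-37.0856)
T_A = V + ((C−V)·d_A)·d_A = V + 17.8246·d_A = (-36.5160,-23.0585)
T_B = V + ((C−V)·d_B)·d_B = V + 17.8246·d_B = (-26.4980,-43.0462)
sweep = 180° − θ = 102.3182°

center=(-39.5540,-37.0856) T_A=(-36.5160,-23.0585) T_B=(-26.4980,-43.0462) sweep=102.3182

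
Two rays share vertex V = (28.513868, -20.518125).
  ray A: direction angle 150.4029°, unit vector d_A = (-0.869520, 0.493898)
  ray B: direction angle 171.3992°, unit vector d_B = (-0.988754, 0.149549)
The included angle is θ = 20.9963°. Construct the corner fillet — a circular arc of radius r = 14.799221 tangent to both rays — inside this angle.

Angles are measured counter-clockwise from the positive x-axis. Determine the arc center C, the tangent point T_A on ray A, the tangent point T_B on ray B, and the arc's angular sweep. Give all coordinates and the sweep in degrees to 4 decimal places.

bisector direction at 160.9010° = (-0.944955,0.327201)
center distance |VC| = r/sin(θ/2) = 14.799221/sin(10.4982°) = 81.223459
C = V + |VC|·bis = (-48.2386,6.0582)
T_A = V + ((C−V)·d_A)·d_A = V + 79.8638·d_A = (-40.9293,18.9265)
T_B = V + ((C−V)·d_B)·d_B = V + 79.8638·d_B = (-50.4518,-8.5746)
sweep = 180° − θ = 159.0037°

center=(-48.2386,6.0582) T_A=(-40.9293,18.9265) T_B=(-50.4518,-8.5746) sweep=159.0037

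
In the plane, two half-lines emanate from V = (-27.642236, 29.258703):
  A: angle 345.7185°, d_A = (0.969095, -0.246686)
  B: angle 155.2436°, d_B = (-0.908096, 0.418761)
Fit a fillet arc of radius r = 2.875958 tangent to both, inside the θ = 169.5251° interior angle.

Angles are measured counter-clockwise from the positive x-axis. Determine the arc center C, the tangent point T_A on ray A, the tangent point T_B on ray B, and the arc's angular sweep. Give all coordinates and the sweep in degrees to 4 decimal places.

center=(-26.6773,31.9807) T_A=(-27.3868,29.1937) T_B=(-27.8816,29.3691) sweep=10.4749

bisector direction at 70.4811° = (0.334119,0.942531)
center distance |VC| = r/sin(θ/2) = 2.875958/sin(84.7626°) = 2.888016
C = V + |VC|·bis = (-26.6773,31.9807)
T_A = V + ((C−V)·d_A)·d_A = V + 0.2636·d_A = (-27.3868,29.1937)
T_B = V + ((C−V)·d_B)·d_B = V + 0.2636·d_B = (-27.8816,29.3691)
sweep = 180° − θ = 10.4749°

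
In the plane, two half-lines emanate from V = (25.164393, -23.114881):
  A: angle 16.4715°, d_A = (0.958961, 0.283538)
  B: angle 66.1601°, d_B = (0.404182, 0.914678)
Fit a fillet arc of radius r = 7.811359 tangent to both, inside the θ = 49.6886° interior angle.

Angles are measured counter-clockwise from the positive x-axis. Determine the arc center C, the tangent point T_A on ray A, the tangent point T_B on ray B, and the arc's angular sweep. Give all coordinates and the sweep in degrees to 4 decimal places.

center=(39.1283,-10.8405) T_A=(41.3431,-18.3313) T_B=(31.9834,-7.6833) sweep=130.3114

bisector direction at 41.3158° = (0.751082,0.660209)
center distance |VC| = r/sin(θ/2) = 7.811359/sin(24.8443°) = 18.591664
C = V + |VC|·bis = (39.1283,-10.8405)
T_A = V + ((C−V)·d_A)·d_A = V + 16.8711·d_A = (41.3431,-18.3313)
T_B = V + ((C−V)·d_B)·d_B = V + 16.8711·d_B = (31.9834,-7.6833)
sweep = 180° − θ = 130.3114°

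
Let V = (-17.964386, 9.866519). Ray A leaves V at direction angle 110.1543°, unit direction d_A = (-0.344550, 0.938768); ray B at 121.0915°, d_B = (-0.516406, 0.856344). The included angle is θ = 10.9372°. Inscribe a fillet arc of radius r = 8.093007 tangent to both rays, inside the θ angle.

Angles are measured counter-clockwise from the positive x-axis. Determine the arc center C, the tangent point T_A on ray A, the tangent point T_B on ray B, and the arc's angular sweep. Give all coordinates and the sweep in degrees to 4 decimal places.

bisector direction at 115.6229° = (-0.432446,0.901660)
center distance |VC| = r/sin(θ/2) = 8.093007/sin(5.4686°) = 84.921172
C = V + |VC|·bis = (-54.6882,86.4365)
T_A = V + ((C−V)·d_A)·d_A = V + 84.5347·d_A = (-47.0908,89.2250)
T_B = V + ((C−V)·d_B)·d_B = V + 84.5347·d_B = (-61.6186,82.2572)
sweep = 180° − θ = 169.0628°

center=(-54.6882,86.4365) T_A=(-47.0908,89.2250) T_B=(-61.6186,82.2572) sweep=169.0628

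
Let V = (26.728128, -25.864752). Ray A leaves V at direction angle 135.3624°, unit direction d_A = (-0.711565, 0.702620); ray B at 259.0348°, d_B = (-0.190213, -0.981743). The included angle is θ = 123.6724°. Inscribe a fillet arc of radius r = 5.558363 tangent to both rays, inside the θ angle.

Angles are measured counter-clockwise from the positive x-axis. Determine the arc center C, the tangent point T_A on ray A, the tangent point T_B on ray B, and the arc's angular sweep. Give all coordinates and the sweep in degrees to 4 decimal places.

bisector direction at 197.1986° = (-0.955286,-0.295685)
center distance |VC| = r/sin(θ/2) = 5.558363/sin(61.8362°) = 6.304845
C = V + |VC|·bis = (20.7052,-27.7290)
T_A = V + ((C−V)·d_A)·d_A = V + 2.9758·d_A = (24.6106,-23.7739)
T_B = V + ((C−V)·d_B)·d_B = V + 2.9758·d_B = (26.1621,-28.7863)
sweep = 180° − θ = 56.3276°

center=(20.7052,-27.7290) T_A=(24.6106,-23.7739) T_B=(26.1621,-28.7863) sweep=56.3276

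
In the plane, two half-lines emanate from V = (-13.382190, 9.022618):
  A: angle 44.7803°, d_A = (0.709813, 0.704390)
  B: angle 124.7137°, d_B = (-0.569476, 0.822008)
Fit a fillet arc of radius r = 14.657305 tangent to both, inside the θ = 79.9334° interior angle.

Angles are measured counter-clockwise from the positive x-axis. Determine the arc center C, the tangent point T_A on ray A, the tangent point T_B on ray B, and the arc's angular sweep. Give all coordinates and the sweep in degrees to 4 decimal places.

center=(-11.2931,31.7453) T_A=(-0.9686,21.3414) T_B=(-23.3415,23.3983) sweep=100.0666

bisector direction at 84.7470° = (0.091554,0.995800)
center distance |VC| = r/sin(θ/2) = 14.657305/sin(39.9667°) = 22.818528
C = V + |VC|·bis = (-11.2931,31.7453)
T_A = V + ((C−V)·d_A)·d_A = V + 17.4885·d_A = (-0.9686,21.3414)
T_B = V + ((C−V)·d_B)·d_B = V + 17.4885·d_B = (-23.3415,23.3983)
sweep = 180° − θ = 100.0666°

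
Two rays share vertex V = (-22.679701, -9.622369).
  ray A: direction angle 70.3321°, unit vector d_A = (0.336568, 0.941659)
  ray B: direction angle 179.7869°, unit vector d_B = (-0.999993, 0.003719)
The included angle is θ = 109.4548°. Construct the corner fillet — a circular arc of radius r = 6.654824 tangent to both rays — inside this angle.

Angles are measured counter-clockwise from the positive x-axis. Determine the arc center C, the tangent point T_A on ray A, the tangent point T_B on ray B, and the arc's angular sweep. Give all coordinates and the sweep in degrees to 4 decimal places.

center=(-27.3620,-2.9501) T_A=(-21.0954,-5.1899) T_B=(-27.3868,-9.6049) sweep=70.5452

bisector direction at 125.0595° = (-0.574427,0.818556)
center distance |VC| = r/sin(θ/2) = 6.654824/sin(54.7274°) = 8.151288
C = V + |VC|·bis = (-27.3620,-2.9501)
T_A = V + ((C−V)·d_A)·d_A = V + 4.7071·d_A = (-21.0954,-5.1899)
T_B = V + ((C−V)·d_B)·d_B = V + 4.7071·d_B = (-27.3868,-9.6049)
sweep = 180° − θ = 70.5452°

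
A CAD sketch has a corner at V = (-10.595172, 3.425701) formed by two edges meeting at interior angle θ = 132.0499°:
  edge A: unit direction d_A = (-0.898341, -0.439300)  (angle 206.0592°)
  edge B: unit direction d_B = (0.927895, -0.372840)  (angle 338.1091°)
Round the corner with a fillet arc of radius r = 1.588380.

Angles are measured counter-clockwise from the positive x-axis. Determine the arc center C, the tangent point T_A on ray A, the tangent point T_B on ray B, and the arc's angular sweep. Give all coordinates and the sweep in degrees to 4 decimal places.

bisector direction at 272.0842° = (0.036367,-0.999338)
center distance |VC| = r/sin(θ/2) = 1.588380/sin(66.0250°) = 1.738362
C = V + |VC|·bis = (-10.5320,1.6885)
T_A = V + ((C−V)·d_A)·d_A = V + 0.7064·d_A = (-11.2297,3.1154)
T_B = V + ((C−V)·d_B)·d_B = V + 0.7064·d_B = (-9.9397,3.1623)
sweep = 180° − θ = 47.9501°

center=(-10.5320,1.6885) T_A=(-11.2297,3.1154) T_B=(-9.9397,3.1623) sweep=47.9501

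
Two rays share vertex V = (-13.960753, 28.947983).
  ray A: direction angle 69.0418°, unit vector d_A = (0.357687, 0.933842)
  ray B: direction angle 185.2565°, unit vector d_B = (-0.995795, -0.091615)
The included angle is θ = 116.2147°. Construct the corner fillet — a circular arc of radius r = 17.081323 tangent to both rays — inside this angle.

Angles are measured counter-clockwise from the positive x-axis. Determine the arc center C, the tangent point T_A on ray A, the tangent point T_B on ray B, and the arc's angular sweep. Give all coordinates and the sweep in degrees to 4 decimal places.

bisector direction at 127.1492° = (-0.603892,0.797066)
center distance |VC| = r/sin(θ/2) = 17.081323/sin(58.1073°) = 20.118409
C = V + |VC|·bis = (-26.1101,44.9837)
T_A = V + ((C−V)·d_A)·d_A = V + 10.6291·d_A = (-10.1588,38.8739)
T_B = V + ((C−V)·d_B)·d_B = V + 10.6291·d_B = (-24.5452,27.9742)
sweep = 180° − θ = 63.7853°

center=(-26.1101,44.9837) T_A=(-10.1588,38.8739) T_B=(-24.5452,27.9742) sweep=63.7853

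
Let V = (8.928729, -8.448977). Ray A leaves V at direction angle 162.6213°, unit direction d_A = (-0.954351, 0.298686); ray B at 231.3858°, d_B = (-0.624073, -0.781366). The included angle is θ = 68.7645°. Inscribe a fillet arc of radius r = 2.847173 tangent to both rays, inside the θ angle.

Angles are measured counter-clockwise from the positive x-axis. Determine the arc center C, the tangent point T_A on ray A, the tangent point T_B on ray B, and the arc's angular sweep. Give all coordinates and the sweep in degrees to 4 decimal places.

center=(4.1073,-9.9234) T_A=(4.9577,-7.2062) T_B=(6.3320,-11.7002) sweep=111.2355

bisector direction at 197.0035° = (-0.956287,-0.292431)
center distance |VC| = r/sin(θ/2) = 2.847173/sin(34.3822°) = 5.041820
C = V + |VC|·bis = (4.1073,-9.9234)
T_A = V + ((C−V)·d_A)·d_A = V + 4.1610·d_A = (4.9577,-7.2062)
T_B = V + ((C−V)·d_B)·d_B = V + 4.1610·d_B = (6.3320,-11.7002)
sweep = 180° − θ = 111.2355°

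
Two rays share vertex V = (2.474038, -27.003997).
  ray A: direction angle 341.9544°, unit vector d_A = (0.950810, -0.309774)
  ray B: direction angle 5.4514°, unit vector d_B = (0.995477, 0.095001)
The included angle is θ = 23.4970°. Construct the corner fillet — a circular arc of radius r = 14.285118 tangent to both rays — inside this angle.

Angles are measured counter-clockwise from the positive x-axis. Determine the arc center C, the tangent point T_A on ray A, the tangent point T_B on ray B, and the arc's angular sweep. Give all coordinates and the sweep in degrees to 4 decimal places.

bisector direction at 353.7029° = (0.993967,-0.109684)
center distance |VC| = r/sin(θ/2) = 14.285118/sin(11.7485°) = 70.157108
C = V + |VC|·bis = (72.2079,-34.6991)
T_A = V + ((C−V)·d_A)·d_A = V + 68.6874·d_A = (67.7827,-48.2815)
T_B = V + ((C−V)·d_B)·d_B = V + 68.6874·d_B = (70.8507,-20.4786)
sweep = 180° − θ = 156.5030°

center=(72.2079,-34.6991) T_A=(67.7827,-48.2815) T_B=(70.8507,-20.4786) sweep=156.5030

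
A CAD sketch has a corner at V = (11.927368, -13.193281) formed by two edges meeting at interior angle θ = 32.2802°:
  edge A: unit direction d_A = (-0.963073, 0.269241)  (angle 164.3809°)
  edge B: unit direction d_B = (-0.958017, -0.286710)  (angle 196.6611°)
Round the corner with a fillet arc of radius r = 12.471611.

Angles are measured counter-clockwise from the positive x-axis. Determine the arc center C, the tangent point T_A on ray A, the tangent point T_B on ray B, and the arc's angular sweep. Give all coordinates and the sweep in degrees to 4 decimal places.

bisector direction at 180.5210° = (-0.999959,-0.009093)
center distance |VC| = r/sin(θ/2) = 12.471611/sin(16.1401°) = 44.864006
C = V + |VC|·bis = (-32.9348,-13.6012)
T_A = V + ((C−V)·d_A)·d_A = V + 43.0957·d_A = (-29.5769,-1.5902)
T_B = V + ((C−V)·d_B)·d_B = V + 43.0957·d_B = (-29.3590,-25.5493)
sweep = 180° − θ = 147.7198°

center=(-32.9348,-13.6012) T_A=(-29.5769,-1.5902) T_B=(-29.3590,-25.5493) sweep=147.7198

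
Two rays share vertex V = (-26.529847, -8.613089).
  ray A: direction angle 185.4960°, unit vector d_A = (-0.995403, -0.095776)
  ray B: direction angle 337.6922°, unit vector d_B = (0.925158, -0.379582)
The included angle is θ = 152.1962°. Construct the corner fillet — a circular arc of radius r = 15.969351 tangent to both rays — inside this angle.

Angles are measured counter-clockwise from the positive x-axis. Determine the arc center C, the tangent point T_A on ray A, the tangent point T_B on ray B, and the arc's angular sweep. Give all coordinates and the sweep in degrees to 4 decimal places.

center=(-28.9348,-24.8876) T_A=(-30.4643,-8.9917) T_B=(-22.8731,-10.1134) sweep=27.8038

bisector direction at 261.5941° = (-0.146185,-0.989257)
center distance |VC| = r/sin(θ/2) = 15.969351/sin(76.0981°) = 16.451232
C = V + |VC|·bis = (-28.9348,-24.8876)
T_A = V + ((C−V)·d_A)·d_A = V + 3.9526·d_A = (-30.4643,-8.9917)
T_B = V + ((C−V)·d_B)·d_B = V + 3.9526·d_B = (-22.8731,-10.1134)
sweep = 180° − θ = 27.8038°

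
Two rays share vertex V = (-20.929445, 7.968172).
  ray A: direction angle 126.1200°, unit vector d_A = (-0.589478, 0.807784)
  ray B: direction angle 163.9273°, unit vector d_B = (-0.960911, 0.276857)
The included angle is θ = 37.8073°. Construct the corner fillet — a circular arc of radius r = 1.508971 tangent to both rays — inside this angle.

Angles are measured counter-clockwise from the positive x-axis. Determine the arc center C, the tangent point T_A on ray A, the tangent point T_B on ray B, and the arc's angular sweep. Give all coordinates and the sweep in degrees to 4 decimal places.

bisector direction at 145.0237° = (-0.819389,0.573238)
center distance |VC| = r/sin(θ/2) = 1.508971/sin(18.9036°) = 4.657639
C = V + |VC|·bis = (-24.7459,10.6381)
T_A = V + ((C−V)·d_A)·d_A = V + 4.4064·d_A = (-23.5269,11.5276)
T_B = V + ((C−V)·d_B)·d_B = V + 4.4064·d_B = (-25.1636,9.1881)
sweep = 180° − θ = 142.1927°

center=(-24.7459,10.6381) T_A=(-23.5269,11.5276) T_B=(-25.1636,9.1881) sweep=142.1927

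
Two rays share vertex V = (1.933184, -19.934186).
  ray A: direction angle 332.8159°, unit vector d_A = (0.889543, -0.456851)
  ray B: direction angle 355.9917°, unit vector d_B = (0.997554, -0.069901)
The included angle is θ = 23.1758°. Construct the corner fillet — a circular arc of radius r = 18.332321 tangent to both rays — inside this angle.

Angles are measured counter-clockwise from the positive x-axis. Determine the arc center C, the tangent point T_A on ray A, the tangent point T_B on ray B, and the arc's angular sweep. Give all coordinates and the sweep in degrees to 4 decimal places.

center=(89.8370,-44.4711) T_A=(81.4619,-60.7785) T_B=(91.1185,-26.1836) sweep=156.8242

bisector direction at 344.4038° = (0.963180,-0.268856)
center distance |VC| = r/sin(θ/2) = 18.332321/sin(11.5879°) = 91.264129
C = V + |VC|·bis = (89.8370,-44.4711)
T_A = V + ((C−V)·d_A)·d_A = V + 89.4040·d_A = (81.4619,-60.7785)
T_B = V + ((C−V)·d_B)·d_B = V + 89.4040·d_B = (91.1185,-26.1836)
sweep = 180° − θ = 156.8242°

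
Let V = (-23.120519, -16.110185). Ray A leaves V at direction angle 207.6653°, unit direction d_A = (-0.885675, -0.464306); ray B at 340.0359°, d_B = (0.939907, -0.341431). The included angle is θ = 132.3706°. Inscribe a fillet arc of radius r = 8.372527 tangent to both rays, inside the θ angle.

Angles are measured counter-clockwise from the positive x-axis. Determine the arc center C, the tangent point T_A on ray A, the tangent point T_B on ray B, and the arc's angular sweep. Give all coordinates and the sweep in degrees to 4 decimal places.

center=(-22.5059,-25.2413) T_A=(-26.3933,-17.8259) T_B=(-19.6473,-17.3719) sweep=47.6294

bisector direction at 273.8506° = (0.067155,-0.997743)
center distance |VC| = r/sin(θ/2) = 8.372527/sin(66.1853°) = 9.151742
C = V + |VC|·bis = (-22.5059,-25.2413)
T_A = V + ((C−V)·d_A)·d_A = V + 3.6953·d_A = (-26.3933,-17.8259)
T_B = V + ((C−V)·d_B)·d_B = V + 3.6953·d_B = (-19.6473,-17.3719)
sweep = 180° − θ = 47.6294°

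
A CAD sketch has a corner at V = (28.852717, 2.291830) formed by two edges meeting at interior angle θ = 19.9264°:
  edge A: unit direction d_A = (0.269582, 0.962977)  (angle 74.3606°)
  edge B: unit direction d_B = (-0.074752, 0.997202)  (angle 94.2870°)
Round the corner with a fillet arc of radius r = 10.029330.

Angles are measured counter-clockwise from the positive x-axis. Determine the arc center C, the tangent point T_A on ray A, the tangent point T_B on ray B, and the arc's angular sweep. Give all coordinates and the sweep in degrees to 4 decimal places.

bisector direction at 84.3238° = (0.098906,0.995097)
center distance |VC| = r/sin(θ/2) = 10.029330/sin(9.9632°) = 57.967772
C = V + |VC|·bis = (34.5861,59.9754)
T_A = V + ((C−V)·d_A)·d_A = V + 57.0936·d_A = (44.2441,57.2716)
T_B = V + ((C−V)·d_B)·d_B = V + 57.0936·d_B = (24.5848,59.2257)
sweep = 180° − θ = 160.0736°

center=(34.5861,59.9754) T_A=(44.2441,57.2716) T_B=(24.5848,59.2257) sweep=160.0736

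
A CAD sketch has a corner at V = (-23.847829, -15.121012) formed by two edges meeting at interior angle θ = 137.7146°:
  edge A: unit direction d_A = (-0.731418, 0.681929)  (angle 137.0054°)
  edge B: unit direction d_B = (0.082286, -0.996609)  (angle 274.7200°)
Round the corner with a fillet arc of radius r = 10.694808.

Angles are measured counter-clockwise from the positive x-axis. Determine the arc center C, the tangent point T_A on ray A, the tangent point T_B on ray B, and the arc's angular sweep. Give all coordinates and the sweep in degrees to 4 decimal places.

bisector direction at 205.8627° = (-0.899842,-0.436216)
center distance |VC| = r/sin(θ/2) = 10.694808/sin(68.8573°) = 11.466688
C = V + |VC|·bis = (-34.1660,-20.1230)
T_A = V + ((C−V)·d_A)·d_A = V + 4.1359·d_A = (-26.8729,-12.3006)
T_B = V + ((C−V)·d_B)·d_B = V + 4.1359·d_B = (-23.5075,-19.2429)
sweep = 180° − θ = 42.2854°

center=(-34.1660,-20.1230) T_A=(-26.8729,-12.3006) T_B=(-23.5075,-19.2429) sweep=42.2854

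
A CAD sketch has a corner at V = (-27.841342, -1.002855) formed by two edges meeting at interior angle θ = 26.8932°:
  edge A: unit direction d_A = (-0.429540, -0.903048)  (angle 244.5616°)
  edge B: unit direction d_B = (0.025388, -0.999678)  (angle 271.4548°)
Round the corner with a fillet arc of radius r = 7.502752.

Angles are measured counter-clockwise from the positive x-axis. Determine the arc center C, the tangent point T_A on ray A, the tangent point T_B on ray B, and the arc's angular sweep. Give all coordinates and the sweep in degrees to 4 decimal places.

bisector direction at 258.0082° = (-0.207772,-0.978177)
center distance |VC| = r/sin(θ/2) = 7.502752/sin(13.4466°) = 32.264488
C = V + |VC|·bis = (-34.5450,-32.5632)
T_A = V + ((C−V)·d_A)·d_A = V + 31.3800·d_A = (-41.3203,-29.3405)
T_B = V + ((C−V)·d_B)·d_B = V + 31.3800·d_B = (-27.0447,-32.3728)
sweep = 180° − θ = 153.1068°

center=(-34.5450,-32.5632) T_A=(-41.3203,-29.3405) T_B=(-27.0447,-32.3728) sweep=153.1068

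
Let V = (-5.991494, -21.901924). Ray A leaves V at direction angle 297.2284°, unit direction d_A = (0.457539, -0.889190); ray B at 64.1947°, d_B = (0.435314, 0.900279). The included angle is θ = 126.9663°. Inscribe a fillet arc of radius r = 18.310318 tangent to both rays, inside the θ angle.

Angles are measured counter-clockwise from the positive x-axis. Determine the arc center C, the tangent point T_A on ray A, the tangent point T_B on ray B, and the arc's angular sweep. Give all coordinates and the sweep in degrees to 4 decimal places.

center=(14.4699,-21.6478) T_A=(-1.8115,-30.0255) T_B=(-2.0145,-13.6771) sweep=53.0337

bisector direction at 0.7116° = (0.999923,0.012419)
center distance |VC| = r/sin(θ/2) = 18.310318/sin(63.4832°) = 20.462958
C = V + |VC|·bis = (14.4699,-21.6478)
T_A = V + ((C−V)·d_A)·d_A = V + 9.1359·d_A = (-1.8115,-30.0255)
T_B = V + ((C−V)·d_B)·d_B = V + 9.1359·d_B = (-2.0145,-13.6771)
sweep = 180° − θ = 53.0337°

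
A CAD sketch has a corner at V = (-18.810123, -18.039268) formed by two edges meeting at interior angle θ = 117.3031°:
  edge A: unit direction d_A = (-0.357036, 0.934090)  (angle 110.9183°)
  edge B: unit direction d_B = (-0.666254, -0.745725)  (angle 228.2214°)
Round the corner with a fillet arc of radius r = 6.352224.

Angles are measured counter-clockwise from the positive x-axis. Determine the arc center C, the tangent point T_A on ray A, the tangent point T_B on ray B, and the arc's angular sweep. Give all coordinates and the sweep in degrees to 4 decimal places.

center=(-26.1253,-16.6927) T_A=(-20.1917,-14.4247) T_B=(-21.3882,-20.9249) sweep=62.6969

bisector direction at 169.5699° = (-0.983476,0.181037)
center distance |VC| = r/sin(θ/2) = 6.352224/sin(58.6516°) = 7.438034
C = V + |VC|·bis = (-26.1253,-16.6927)
T_A = V + ((C−V)·d_A)·d_A = V + 3.8696·d_A = (-20.1917,-14.4247)
T_B = V + ((C−V)·d_B)·d_B = V + 3.8696·d_B = (-21.3882,-20.9249)
sweep = 180° − θ = 62.6969°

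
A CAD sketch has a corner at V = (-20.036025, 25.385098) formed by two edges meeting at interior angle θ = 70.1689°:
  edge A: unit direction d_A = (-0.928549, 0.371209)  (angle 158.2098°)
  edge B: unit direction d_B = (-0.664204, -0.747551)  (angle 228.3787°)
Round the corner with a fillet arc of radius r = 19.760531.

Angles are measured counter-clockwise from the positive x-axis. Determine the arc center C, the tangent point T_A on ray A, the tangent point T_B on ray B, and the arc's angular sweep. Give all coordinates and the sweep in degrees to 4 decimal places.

bisector direction at 193.2943° = (-0.973202,-0.229952)
center distance |VC| = r/sin(θ/2) = 19.760531/sin(35.0844°) = 34.379104
C = V + |VC|·bis = (-53.4938,17.4796)
T_A = V + ((C−V)·d_A)·d_A = V + 28.1326·d_A = (-46.1585,35.8282)
T_B = V + ((C−V)·d_B)·d_B = V + 28.1326·d_B = (-38.7218,4.3545)
sweep = 180° − θ = 109.8311°

center=(-53.4938,17.4796) T_A=(-46.1585,35.8282) T_B=(-38.7218,4.3545) sweep=109.8311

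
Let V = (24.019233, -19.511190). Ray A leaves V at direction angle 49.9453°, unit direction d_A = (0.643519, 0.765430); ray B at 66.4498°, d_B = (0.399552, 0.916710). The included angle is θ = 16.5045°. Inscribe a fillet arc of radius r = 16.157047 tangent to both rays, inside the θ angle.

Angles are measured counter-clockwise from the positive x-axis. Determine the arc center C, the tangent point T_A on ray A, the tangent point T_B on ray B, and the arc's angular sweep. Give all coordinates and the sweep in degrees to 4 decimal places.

center=(83.3417,76.1570) T_A=(95.7088,65.7596) T_B=(68.5303,82.6125) sweep=163.4955

bisector direction at 58.1976° = (0.526992,0.849870)
center distance |VC| = r/sin(θ/2) = 16.157047/sin(8.2523°) = 112.567963
C = V + |VC|·bis = (83.3417,76.1570)
T_A = V + ((C−V)·d_A)·d_A = V + 111.4024·d_A = (95.7088,65.7596)
T_B = V + ((C−V)·d_B)·d_B = V + 111.4024·d_B = (68.5303,82.6125)
sweep = 180° − θ = 163.4955°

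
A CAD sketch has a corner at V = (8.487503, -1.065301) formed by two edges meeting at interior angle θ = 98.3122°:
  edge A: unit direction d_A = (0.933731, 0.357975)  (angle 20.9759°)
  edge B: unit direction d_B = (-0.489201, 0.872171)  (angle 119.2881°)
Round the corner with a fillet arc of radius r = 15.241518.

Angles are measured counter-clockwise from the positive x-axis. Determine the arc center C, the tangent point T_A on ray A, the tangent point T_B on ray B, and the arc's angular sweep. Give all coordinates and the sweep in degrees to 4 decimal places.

center=(15.3347,17.8830) T_A=(20.7908,3.6516) T_B=(2.0415,10.4269) sweep=81.6878

bisector direction at 70.1320° = (0.339854,0.940478)
center distance |VC| = r/sin(θ/2) = 15.241518/sin(49.1561°) = 20.147568
C = V + |VC|·bis = (15.3347,17.8830)
T_A = V + ((C−V)·d_A)·d_A = V + 13.1765·d_A = (20.7908,3.6516)
T_B = V + ((C−V)·d_B)·d_B = V + 13.1765·d_B = (2.0415,10.4269)
sweep = 180° − θ = 81.6878°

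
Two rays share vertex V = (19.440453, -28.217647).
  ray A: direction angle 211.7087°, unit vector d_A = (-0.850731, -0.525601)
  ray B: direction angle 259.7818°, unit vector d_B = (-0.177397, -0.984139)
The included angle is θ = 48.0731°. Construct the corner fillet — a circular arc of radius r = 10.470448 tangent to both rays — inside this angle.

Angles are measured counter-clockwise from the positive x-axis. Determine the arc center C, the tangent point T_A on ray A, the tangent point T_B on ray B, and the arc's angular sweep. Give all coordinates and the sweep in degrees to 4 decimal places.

center=(4.9714,-49.4646) T_A=(-0.5319,-40.5570) T_B=(15.2757,-51.3220) sweep=131.9269

bisector direction at 235.7452° = (-0.562873,-0.826543)
center distance |VC| = r/sin(θ/2) = 10.470448/sin(24.0365°) = 25.705748
C = V + |VC|·bis = (4.9714,-49.4646)
T_A = V + ((C−V)·d_A)·d_A = V + 23.4767·d_A = (-0.5319,-40.5570)
T_B = V + ((C−V)·d_B)·d_B = V + 23.4767·d_B = (15.2757,-51.3220)
sweep = 180° − θ = 131.9269°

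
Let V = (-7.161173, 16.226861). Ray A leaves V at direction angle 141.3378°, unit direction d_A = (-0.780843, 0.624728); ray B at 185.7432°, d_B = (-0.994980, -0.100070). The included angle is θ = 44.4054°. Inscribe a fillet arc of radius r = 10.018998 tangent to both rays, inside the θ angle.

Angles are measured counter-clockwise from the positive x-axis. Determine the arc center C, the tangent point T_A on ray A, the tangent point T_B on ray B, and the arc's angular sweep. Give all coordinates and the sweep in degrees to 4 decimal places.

bisector direction at 163.5405° = (-0.959020,0.283338)
center distance |VC| = r/sin(θ/2) = 10.018998/sin(22.2027°) = 26.513393
C = V + |VC|·bis = (-32.5881,23.7391)
T_A = V + ((C−V)·d_A)·d_A = V + 24.5475·d_A = (-26.3289,31.5624)
T_B = V + ((C−V)·d_B)·d_B = V + 24.5475·d_B = (-31.5855,13.7704)
sweep = 180° − θ = 135.5946°

center=(-32.5881,23.7391) T_A=(-26.3289,31.5624) T_B=(-31.5855,13.7704) sweep=135.5946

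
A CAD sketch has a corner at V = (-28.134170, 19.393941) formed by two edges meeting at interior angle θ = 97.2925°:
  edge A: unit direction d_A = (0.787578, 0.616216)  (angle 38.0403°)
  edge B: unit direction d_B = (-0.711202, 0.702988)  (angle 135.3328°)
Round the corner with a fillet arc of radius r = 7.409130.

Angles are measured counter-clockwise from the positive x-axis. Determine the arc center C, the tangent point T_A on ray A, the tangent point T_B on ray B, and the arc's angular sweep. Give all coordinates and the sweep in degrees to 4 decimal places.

center=(-27.5637,29.2478) T_A=(-22.9981,23.4125) T_B=(-32.7722,23.9784) sweep=82.7075

bisector direction at 86.6865° = (0.057798,0.998328)
center distance |VC| = r/sin(θ/2) = 7.409130/sin(48.6463°) = 9.870356
C = V + |VC|·bis = (-27.5637,29.2478)
T_A = V + ((C−V)·d_A)·d_A = V + 6.5214·d_A = (-22.9981,23.4125)
T_B = V + ((C−V)·d_B)·d_B = V + 6.5214·d_B = (-32.7722,23.9784)
sweep = 180° − θ = 82.7075°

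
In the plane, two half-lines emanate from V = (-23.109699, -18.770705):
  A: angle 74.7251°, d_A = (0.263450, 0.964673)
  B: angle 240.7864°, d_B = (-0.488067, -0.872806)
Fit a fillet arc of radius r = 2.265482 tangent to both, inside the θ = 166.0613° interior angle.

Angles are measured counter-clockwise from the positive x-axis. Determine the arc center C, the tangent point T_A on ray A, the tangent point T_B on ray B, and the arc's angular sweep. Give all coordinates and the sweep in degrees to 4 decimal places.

bisector direction at 157.7558° = (-0.925578,0.378556)
center distance |VC| = r/sin(θ/2) = 2.265482/sin(83.0306°) = 2.282346
C = V + |VC|·bis = (-25.2222,-17.9067)
T_A = V + ((C−V)·d_A)·d_A = V + 0.2769·d_A = (-23.0367,-18.5036)
T_B = V + ((C−V)·d_B)·d_B = V + 0.2769·d_B = (-23.2449,-19.0124)
sweep = 180° − θ = 13.9387°

center=(-25.2222,-17.9067) T_A=(-23.0367,-18.5036) T_B=(-23.2449,-19.0124) sweep=13.9387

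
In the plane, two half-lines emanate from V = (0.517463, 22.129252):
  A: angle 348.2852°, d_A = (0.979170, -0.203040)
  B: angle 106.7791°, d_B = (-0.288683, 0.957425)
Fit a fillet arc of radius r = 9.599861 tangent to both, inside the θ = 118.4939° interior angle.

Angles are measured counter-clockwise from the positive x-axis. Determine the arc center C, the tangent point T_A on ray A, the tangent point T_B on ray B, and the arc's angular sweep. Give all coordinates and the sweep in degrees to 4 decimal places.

bisector direction at 47.5321° = (0.675176,0.737656)
center distance |VC| = r/sin(θ/2) = 9.599861/sin(59.2469°) = 11.170693
C = V + |VC|·bis = (8.0597,30.3694)
T_A = V + ((C−V)·d_A)·d_A = V + 5.7120·d_A = (6.1105,20.9695)
T_B = V + ((C−V)·d_B)·d_B = V + 5.7120·d_B = (-1.1315,27.5981)
sweep = 180° − θ = 61.5061°

center=(8.0597,30.3694) T_A=(6.1105,20.9695) T_B=(-1.1315,27.5981) sweep=61.5061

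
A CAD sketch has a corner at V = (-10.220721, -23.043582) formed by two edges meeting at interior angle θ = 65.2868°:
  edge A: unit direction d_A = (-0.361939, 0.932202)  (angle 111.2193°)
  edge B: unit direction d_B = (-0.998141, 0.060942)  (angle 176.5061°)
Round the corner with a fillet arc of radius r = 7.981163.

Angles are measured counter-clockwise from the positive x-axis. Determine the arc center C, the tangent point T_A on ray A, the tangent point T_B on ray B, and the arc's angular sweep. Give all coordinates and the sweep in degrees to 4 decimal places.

bisector direction at 143.8627° = (-0.807606,0.589722)
center distance |VC| = r/sin(θ/2) = 7.981163/sin(32.6434°) = 14.796131
C = V + |VC|·bis = (-22.1702,-14.3180)
T_A = V + ((C−V)·d_A)·d_A = V + 12.4590·d_A = (-14.7301,-11.4293)
T_B = V + ((C−V)·d_B)·d_B = V + 12.4590·d_B = (-22.6566,-22.2843)
sweep = 180° − θ = 114.7132°

center=(-22.1702,-14.3180) T_A=(-14.7301,-11.4293) T_B=(-22.6566,-22.2843) sweep=114.7132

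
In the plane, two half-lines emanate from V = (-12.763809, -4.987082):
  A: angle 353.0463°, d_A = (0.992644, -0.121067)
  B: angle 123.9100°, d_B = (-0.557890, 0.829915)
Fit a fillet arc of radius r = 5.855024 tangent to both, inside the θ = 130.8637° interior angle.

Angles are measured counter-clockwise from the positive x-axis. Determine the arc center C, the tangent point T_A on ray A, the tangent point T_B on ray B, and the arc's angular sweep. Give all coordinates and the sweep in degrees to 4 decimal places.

center=(-9.3979,0.5008) T_A=(-10.1068,-5.3111) T_B=(-14.2571,-2.7656) sweep=49.1363

bisector direction at 58.4781° = (0.522824,0.852441)
center distance |VC| = r/sin(θ/2) = 5.855024/sin(65.4318°) = 6.437860
C = V + |VC|·bis = (-9.3979,0.5008)
T_A = V + ((C−V)·d_A)·d_A = V + 2.6767·d_A = (-10.1068,-5.3111)
T_B = V + ((C−V)·d_B)·d_B = V + 2.6767·d_B = (-14.2571,-2.7656)
sweep = 180° − θ = 49.1363°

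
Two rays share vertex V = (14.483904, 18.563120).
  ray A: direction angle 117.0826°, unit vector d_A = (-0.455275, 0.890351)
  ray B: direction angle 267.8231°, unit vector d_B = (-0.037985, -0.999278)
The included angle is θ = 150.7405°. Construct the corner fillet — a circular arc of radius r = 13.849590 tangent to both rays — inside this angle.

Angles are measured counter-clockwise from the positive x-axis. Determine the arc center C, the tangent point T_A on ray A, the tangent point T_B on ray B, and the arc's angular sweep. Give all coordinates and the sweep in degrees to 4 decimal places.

bisector direction at 192.4529° = (-0.976474,-0.215636)
center distance |VC| = r/sin(θ/2) = 13.849590/sin(75.3702°) = 14.313665
C = V + |VC|·bis = (0.5070,15.4766)
T_A = V + ((C−V)·d_A)·d_A = V + 3.6152·d_A = (12.8380,21.7819)
T_B = V + ((C−V)·d_B)·d_B = V + 3.6152·d_B = (14.3466,14.9505)
sweep = 180° − θ = 29.2595°

center=(0.5070,15.4766) T_A=(12.8380,21.7819) T_B=(14.3466,14.9505) sweep=29.2595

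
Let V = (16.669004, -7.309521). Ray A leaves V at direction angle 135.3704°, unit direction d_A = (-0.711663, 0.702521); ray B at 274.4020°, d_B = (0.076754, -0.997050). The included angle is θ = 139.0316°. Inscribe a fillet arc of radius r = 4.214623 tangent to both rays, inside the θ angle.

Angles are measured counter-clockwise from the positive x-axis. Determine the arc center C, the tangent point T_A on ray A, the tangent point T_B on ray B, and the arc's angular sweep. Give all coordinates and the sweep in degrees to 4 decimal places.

center=(12.5877,-9.2028) T_A=(15.5485,-6.2034) T_B=(16.7898,-8.8793) sweep=40.9684

bisector direction at 204.8862° = (-0.907145,-0.420817)
center distance |VC| = r/sin(θ/2) = 4.214623/sin(69.5158°) = 4.499107
C = V + |VC|·bis = (12.5877,-9.2028)
T_A = V + ((C−V)·d_A)·d_A = V + 1.5745·d_A = (15.5485,-6.2034)
T_B = V + ((C−V)·d_B)·d_B = V + 1.5745·d_B = (16.7898,-8.8793)
sweep = 180° − θ = 40.9684°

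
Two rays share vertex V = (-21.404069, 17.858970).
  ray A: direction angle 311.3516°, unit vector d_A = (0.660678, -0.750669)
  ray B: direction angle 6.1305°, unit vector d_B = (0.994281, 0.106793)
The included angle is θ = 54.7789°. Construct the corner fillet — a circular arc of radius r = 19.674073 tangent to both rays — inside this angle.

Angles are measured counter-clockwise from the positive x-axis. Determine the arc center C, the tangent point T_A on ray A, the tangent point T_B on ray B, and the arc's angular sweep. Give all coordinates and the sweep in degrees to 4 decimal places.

bisector direction at 338.7411° = (0.931951,-0.362584)
center distance |VC| = r/sin(θ/2) = 19.674073/sin(27.3895°) = 42.766349
C = V + |VC|·bis = (18.4521,2.3526)
T_A = V + ((C−V)·d_A)·d_A = V + 37.9722·d_A = (3.6834,-10.6456)
T_B = V + ((C−V)·d_B)·d_B = V + 37.9722·d_B = (16.3510,21.9142)
sweep = 180° − θ = 125.2211°

center=(18.4521,2.3526) T_A=(3.6834,-10.6456) T_B=(16.3510,21.9142) sweep=125.2211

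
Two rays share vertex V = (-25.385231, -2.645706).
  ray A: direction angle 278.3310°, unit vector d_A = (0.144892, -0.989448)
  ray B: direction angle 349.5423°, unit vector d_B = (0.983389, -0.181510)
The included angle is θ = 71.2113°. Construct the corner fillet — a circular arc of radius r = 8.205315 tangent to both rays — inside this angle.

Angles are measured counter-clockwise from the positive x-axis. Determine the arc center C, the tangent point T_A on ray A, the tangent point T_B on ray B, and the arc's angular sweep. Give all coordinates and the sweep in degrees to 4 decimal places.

center=(-15.6062,-12.7946) T_A=(-23.7250,-13.9835) T_B=(-14.1169,-4.7256) sweep=108.7887

bisector direction at 313.9367° = (0.693863,-0.720107)
center distance |VC| = r/sin(θ/2) = 8.205315/sin(35.6056°) = 14.093560
C = V + |VC|·bis = (-15.6062,-12.7946)
T_A = V + ((C−V)·d_A)·d_A = V + 11.4587·d_A = (-23.7250,-13.9835)
T_B = V + ((C−V)·d_B)·d_B = V + 11.4587·d_B = (-14.1169,-4.7256)
sweep = 180° − θ = 108.7887°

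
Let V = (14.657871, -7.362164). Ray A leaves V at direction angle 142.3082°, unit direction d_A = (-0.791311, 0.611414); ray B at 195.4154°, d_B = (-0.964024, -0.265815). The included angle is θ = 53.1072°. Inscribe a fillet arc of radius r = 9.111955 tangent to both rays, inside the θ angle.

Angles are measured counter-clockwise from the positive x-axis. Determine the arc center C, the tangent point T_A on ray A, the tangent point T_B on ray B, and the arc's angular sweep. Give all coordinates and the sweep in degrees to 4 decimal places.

center=(-5.3413,-3.4246) T_A=(0.2299,3.7858) T_B=(-2.9192,-12.2088) sweep=126.8928

bisector direction at 168.8618° = (-0.981164,0.193176)
center distance |VC| = r/sin(θ/2) = 9.111955/sin(26.5536°) = 20.383099
C = V + |VC|·bis = (-5.3413,-3.4246)
T_A = V + ((C−V)·d_A)·d_A = V + 18.2330·d_A = (0.2299,3.7858)
T_B = V + ((C−V)·d_B)·d_B = V + 18.2330·d_B = (-2.9192,-12.2088)
sweep = 180° − θ = 126.8928°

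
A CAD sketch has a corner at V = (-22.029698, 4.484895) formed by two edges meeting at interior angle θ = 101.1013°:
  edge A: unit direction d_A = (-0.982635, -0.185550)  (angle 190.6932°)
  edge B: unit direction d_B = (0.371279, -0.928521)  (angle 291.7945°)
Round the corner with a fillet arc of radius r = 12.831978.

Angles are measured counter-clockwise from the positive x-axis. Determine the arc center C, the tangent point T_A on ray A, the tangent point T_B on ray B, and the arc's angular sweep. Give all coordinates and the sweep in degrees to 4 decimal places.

center=(-30.0242,-10.0834) T_A=(-32.4052,2.5257) T_B=(-18.1094,-5.3192) sweep=78.8987

bisector direction at 241.2439° = (-0.481083,-0.876675)
center distance |VC| = r/sin(θ/2) = 12.831978/sin(50.5506°) = 16.617717
C = V + |VC|·bis = (-30.0242,-10.0834)
T_A = V + ((C−V)·d_A)·d_A = V + 10.5588·d_A = (-32.4052,2.5257)
T_B = V + ((C−V)·d_B)·d_B = V + 10.5588·d_B = (-18.1094,-5.3192)
sweep = 180° − θ = 78.8987°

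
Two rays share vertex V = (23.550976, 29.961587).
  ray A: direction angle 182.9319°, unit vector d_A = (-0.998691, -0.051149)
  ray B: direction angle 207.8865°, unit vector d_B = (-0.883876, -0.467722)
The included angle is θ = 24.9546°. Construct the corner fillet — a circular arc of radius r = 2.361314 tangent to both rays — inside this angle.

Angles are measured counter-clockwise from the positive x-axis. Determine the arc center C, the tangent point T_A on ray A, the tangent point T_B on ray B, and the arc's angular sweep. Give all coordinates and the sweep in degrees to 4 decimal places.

center=(13.0145,27.0575) T_A=(12.8937,29.4158) T_B=(14.1190,24.9704) sweep=155.0454

bisector direction at 195.4092° = (-0.964053,-0.265711)
center distance |VC| = r/sin(θ/2) = 2.361314/sin(12.4773°) = 10.929338
C = V + |VC|·bis = (13.0145,27.0575)
T_A = V + ((C−V)·d_A)·d_A = V + 10.6712·d_A = (12.8937,29.4158)
T_B = V + ((C−V)·d_B)·d_B = V + 10.6712·d_B = (14.1190,24.9704)
sweep = 180° − θ = 155.0454°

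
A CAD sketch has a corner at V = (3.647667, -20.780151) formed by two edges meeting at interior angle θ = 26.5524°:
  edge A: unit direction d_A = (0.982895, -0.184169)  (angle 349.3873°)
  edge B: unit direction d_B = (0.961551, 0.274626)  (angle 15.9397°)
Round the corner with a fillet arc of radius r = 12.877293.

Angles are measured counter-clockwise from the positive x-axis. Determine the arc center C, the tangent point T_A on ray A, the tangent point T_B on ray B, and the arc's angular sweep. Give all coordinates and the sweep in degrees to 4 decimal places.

bisector direction at 2.6635° = (0.998920,0.046470)
center distance |VC| = r/sin(θ/2) = 12.877293/sin(13.2762°) = 56.074666
C = V + |VC|·bis = (59.6618,-18.1744)
T_A = V + ((C−V)·d_A)·d_A = V + 54.5760·d_A = (57.2902,-30.8314)
T_B = V + ((C−V)·d_B)·d_B = V + 54.5760·d_B = (56.1253,-5.7922)
sweep = 180° − θ = 153.4476°

center=(59.6618,-18.1744) T_A=(57.2902,-30.8314) T_B=(56.1253,-5.7922) sweep=153.4476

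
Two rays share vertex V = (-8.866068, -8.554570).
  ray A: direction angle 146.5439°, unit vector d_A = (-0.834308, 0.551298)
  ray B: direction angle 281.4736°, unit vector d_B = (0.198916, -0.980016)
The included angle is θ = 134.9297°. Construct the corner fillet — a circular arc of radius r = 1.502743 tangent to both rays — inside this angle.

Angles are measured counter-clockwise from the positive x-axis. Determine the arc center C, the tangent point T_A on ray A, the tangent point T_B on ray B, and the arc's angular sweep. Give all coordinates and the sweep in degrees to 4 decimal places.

center=(-10.2147,-9.4646) T_A=(-9.3863,-8.2108) T_B=(-8.7420,-9.1656) sweep=45.0703

bisector direction at 214.0088° = (-0.828952,-0.559320)
center distance |VC| = r/sin(θ/2) = 1.502743/sin(67.4648°) = 1.626971
C = V + |VC|·bis = (-10.2147,-9.4646)
T_A = V + ((C−V)·d_A)·d_A = V + 0.6235·d_A = (-9.3863,-8.2108)
T_B = V + ((C−V)·d_B)·d_B = V + 0.6235·d_B = (-8.7420,-9.1656)
sweep = 180° − θ = 45.0703°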